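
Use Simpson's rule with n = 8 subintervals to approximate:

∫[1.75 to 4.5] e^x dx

f(x) = e^x
a = 1.75, b = 4.5, n = 8
h = (b - a)/n = 0.343750

Simpson's rule: (h/3)[f(x₀) + 4f(x₁) + 2f(x₂) + ... + f(xₙ)]

x_0 = 1.7500, f(x_0) = 5.754603, coefficient = 1
x_1 = 2.0938, f(x_1) = 8.115291, coefficient = 4
x_2 = 2.4375, f(x_2) = 11.444394, coefficient = 2
x_3 = 2.7812, f(x_3) = 16.139182, coefficient = 4
x_4 = 3.1250, f(x_4) = 22.759895, coefficient = 2
x_5 = 3.4688, f(x_5) = 32.096597, coefficient = 4
x_6 = 3.8125, f(x_6) = 45.263456, coefficient = 2
x_7 = 4.1562, f(x_7) = 63.831704, coefficient = 4
x_8 = 4.5000, f(x_8) = 90.017131, coefficient = 1

I ≈ (0.343750/3) × 735.438320 = 84.268974
Exact value: 84.262529
Error: 0.006445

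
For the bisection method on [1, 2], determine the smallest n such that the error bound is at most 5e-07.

We need (b-a)/2^n ≤ 5e-07
(2 - 1)/2^n ≤ 5e-07
1/2^n ≤ 5e-07
2^n ≥ 2000000
n ≥ log₂(2000000) = 20.93
n ≥ 21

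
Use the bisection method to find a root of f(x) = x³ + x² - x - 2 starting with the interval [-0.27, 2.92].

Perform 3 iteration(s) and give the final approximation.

f(x) = x³ + x² - x - 2
Initial interval: [-0.27, 2.92]

Iteration 1:
  c_1 = (-0.270000 + 2.920000)/2 = 1.325000
  f(c_1) = f(1.325000) = 0.756828
  f(a) × f(c) < 0, new interval: [-0.270000, 1.325000]
Iteration 2:
  c_2 = (-0.270000 + 1.325000)/2 = 0.527500
  f(c_2) = f(0.527500) = -2.102464
  f(a) × f(c) ≥ 0, new interval: [0.527500, 1.325000]
Iteration 3:
  c_3 = (0.527500 + 1.325000)/2 = 0.926250
  f(c_3) = f(0.926250) = -1.273645
  f(a) × f(c) ≥ 0, new interval: [0.926250, 1.325000]

After 3 iteration(s), the approximation is c_3 = 0.926250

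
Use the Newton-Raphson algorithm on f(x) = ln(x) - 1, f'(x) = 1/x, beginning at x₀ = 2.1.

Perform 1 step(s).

f(x) = ln(x) - 1
f'(x) = 1/x
x₀ = 2.1

Newton-Raphson formula: x_{n+1} = x_n - f(x_n)/f'(x_n)

Iteration 1:
  f(2.100000) = -0.258063
  f'(2.100000) = 0.476190
  x_1 = 2.100000 - (-0.258063)/0.476190 = 2.641932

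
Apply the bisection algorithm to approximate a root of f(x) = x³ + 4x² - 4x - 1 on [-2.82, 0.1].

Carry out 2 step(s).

f(x) = x³ + 4x² - 4x - 1
Initial interval: [-2.82, 0.1]

Iteration 1:
  c_1 = (-2.820000 + 0.100000)/2 = -1.360000
  f(c_1) = f(-1.360000) = 9.322944
  f(a) × f(c) ≥ 0, new interval: [-1.360000, 0.100000]
Iteration 2:
  c_2 = (-1.360000 + 0.100000)/2 = -0.630000
  f(c_2) = f(-0.630000) = 2.857553
  f(a) × f(c) ≥ 0, new interval: [-0.630000, 0.100000]

After 2 iteration(s), the approximation is c_2 = -0.630000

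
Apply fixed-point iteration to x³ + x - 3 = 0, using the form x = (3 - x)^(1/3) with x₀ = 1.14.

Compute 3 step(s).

Equation: x³ + x - 3 = 0
Fixed-point form: x = (3 - x)^(1/3)
x₀ = 1.14

x_1 = g(1.140000) = 1.229809
x_2 = g(1.229809) = 1.209688
x_3 = g(1.209688) = 1.214254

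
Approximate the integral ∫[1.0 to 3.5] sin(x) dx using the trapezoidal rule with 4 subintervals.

f(x) = sin(x)
a = 1.0, b = 3.5, n = 4
h = (b - a)/n = 0.625000

Trapezoidal rule: (h/2)[f(x₀) + 2f(x₁) + 2f(x₂) + ... + f(xₙ)]

x_0 = 1.0000, f(x_0) = 0.841471, coefficient = 1
x_1 = 1.6250, f(x_1) = 0.998531, coefficient = 2
x_2 = 2.2500, f(x_2) = 0.778073, coefficient = 2
x_3 = 2.8750, f(x_3) = 0.263446, coefficient = 2
x_4 = 3.5000, f(x_4) = -0.350783, coefficient = 1

I ≈ (0.625000/2) × 4.570789 = 1.428372
Exact value: 1.476759
Error: 0.048387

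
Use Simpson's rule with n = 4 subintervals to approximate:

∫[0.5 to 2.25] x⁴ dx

f(x) = x⁴
a = 0.5, b = 2.25, n = 4
h = (b - a)/n = 0.437500

Simpson's rule: (h/3)[f(x₀) + 4f(x₁) + 2f(x₂) + ... + f(xₙ)]

x_0 = 0.5000, f(x_0) = 0.062500, coefficient = 1
x_1 = 0.9375, f(x_1) = 0.772476, coefficient = 4
x_2 = 1.3750, f(x_2) = 3.574463, coefficient = 2
x_3 = 1.8125, f(x_3) = 10.792252, coefficient = 4
x_4 = 2.2500, f(x_4) = 25.628906, coefficient = 1

I ≈ (0.437500/3) × 79.099243 = 11.535306
Exact value: 11.526758
Error: 0.008548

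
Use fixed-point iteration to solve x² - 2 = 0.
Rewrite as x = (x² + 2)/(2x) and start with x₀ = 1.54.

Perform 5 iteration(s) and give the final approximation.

Equation: x² - 2 = 0
Fixed-point form: x = (x² + 2)/(2x)
x₀ = 1.54

x_1 = g(1.540000) = 1.419351
x_2 = g(1.419351) = 1.414223
x_3 = g(1.414223) = 1.414214
x_4 = g(1.414214) = 1.414214
x_5 = g(1.414214) = 1.414214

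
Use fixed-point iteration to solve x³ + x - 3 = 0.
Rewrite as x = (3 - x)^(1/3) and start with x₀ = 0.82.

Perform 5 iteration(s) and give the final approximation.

Equation: x³ + x - 3 = 0
Fixed-point form: x = (3 - x)^(1/3)
x₀ = 0.82

x_1 = g(0.820000) = 1.296638
x_2 = g(1.296638) = 1.194269
x_3 = g(1.194269) = 1.217730
x_4 = g(1.217730) = 1.212433
x_5 = g(1.212433) = 1.213633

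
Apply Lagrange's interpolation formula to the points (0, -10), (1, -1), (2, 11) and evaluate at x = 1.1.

Lagrange interpolation formula:
P(x) = Σ yᵢ × Lᵢ(x)
where Lᵢ(x) = Π_{j≠i} (x - xⱼ)/(xᵢ - xⱼ)

L_0(1.1) = (1.1 - 1)/(0 - 1) × (1.1 - 2)/(0 - 2) = -0.045000
L_1(1.1) = (1.1 - 0)/(1 - 0) × (1.1 - 2)/(1 - 2) = 0.990000
L_2(1.1) = (1.1 - 0)/(2 - 0) × (1.1 - 1)/(2 - 1) = 0.055000

P(1.1) = (-10)×L_0(1.1) + (-1)×L_1(1.1) + 11×L_2(1.1)
P(1.1) = 0.065000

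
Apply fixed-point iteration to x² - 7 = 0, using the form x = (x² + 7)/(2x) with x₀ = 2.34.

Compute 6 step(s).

Equation: x² - 7 = 0
Fixed-point form: x = (x² + 7)/(2x)
x₀ = 2.34

x_1 = g(2.340000) = 2.665726
x_2 = g(2.665726) = 2.645826
x_3 = g(2.645826) = 2.645751
x_4 = g(2.645751) = 2.645751
x_5 = g(2.645751) = 2.645751
x_6 = g(2.645751) = 2.645751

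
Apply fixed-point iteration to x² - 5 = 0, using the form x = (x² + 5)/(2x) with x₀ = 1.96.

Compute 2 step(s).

Equation: x² - 5 = 0
Fixed-point form: x = (x² + 5)/(2x)
x₀ = 1.96

x_1 = g(1.960000) = 2.255510
x_2 = g(2.255510) = 2.236152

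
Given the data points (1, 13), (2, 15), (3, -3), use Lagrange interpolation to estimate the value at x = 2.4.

Lagrange interpolation formula:
P(x) = Σ yᵢ × Lᵢ(x)
where Lᵢ(x) = Π_{j≠i} (x - xⱼ)/(xᵢ - xⱼ)

L_0(2.4) = (2.4 - 2)/(1 - 2) × (2.4 - 3)/(1 - 3) = -0.120000
L_1(2.4) = (2.4 - 1)/(2 - 1) × (2.4 - 3)/(2 - 3) = 0.840000
L_2(2.4) = (2.4 - 1)/(3 - 1) × (2.4 - 2)/(3 - 2) = 0.280000

P(2.4) = 13×L_0(2.4) + 15×L_1(2.4) + (-3)×L_2(2.4)
P(2.4) = 10.200000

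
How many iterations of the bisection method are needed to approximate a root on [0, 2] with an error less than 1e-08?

We need (b-a)/2^n ≤ 1e-08
(2 - 0)/2^n ≤ 1e-08
2/2^n ≤ 1e-08
2^n ≥ 200000000
n ≥ log₂(200000000) = 27.58
n ≥ 28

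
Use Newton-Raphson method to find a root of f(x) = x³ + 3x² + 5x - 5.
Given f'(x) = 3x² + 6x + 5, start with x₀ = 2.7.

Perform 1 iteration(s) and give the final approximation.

f(x) = x³ + 3x² + 5x - 5
f'(x) = 3x² + 6x + 5
x₀ = 2.7

Newton-Raphson formula: x_{n+1} = x_n - f(x_n)/f'(x_n)

Iteration 1:
  f(2.700000) = 50.053000
  f'(2.700000) = 43.070000
  x_1 = 2.700000 - 50.053000/43.070000 = 1.537869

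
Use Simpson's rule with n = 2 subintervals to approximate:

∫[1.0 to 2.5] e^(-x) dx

f(x) = e^(-x)
a = 1.0, b = 2.5, n = 2
h = (b - a)/n = 0.750000

Simpson's rule: (h/3)[f(x₀) + 4f(x₁) + 2f(x₂) + ... + f(xₙ)]

x_0 = 1.0000, f(x_0) = 0.367879, coefficient = 1
x_1 = 1.7500, f(x_1) = 0.173774, coefficient = 4
x_2 = 2.5000, f(x_2) = 0.082085, coefficient = 1

I ≈ (0.750000/3) × 1.145060 = 0.286265
Exact value: 0.285794
Error: 0.000471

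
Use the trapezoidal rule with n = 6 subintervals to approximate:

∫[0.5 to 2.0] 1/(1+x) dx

f(x) = 1/(1+x)
a = 0.5, b = 2.0, n = 6
h = (b - a)/n = 0.250000

Trapezoidal rule: (h/2)[f(x₀) + 2f(x₁) + 2f(x₂) + ... + f(xₙ)]

x_0 = 0.5000, f(x_0) = 0.666667, coefficient = 1
x_1 = 0.7500, f(x_1) = 0.571429, coefficient = 2
x_2 = 1.0000, f(x_2) = 0.500000, coefficient = 2
x_3 = 1.2500, f(x_3) = 0.444444, coefficient = 2
x_4 = 1.5000, f(x_4) = 0.400000, coefficient = 2
x_5 = 1.7500, f(x_5) = 0.363636, coefficient = 2
x_6 = 2.0000, f(x_6) = 0.333333, coefficient = 1

I ≈ (0.250000/2) × 5.559019 = 0.694877
Exact value: 0.693147
Error: 0.001730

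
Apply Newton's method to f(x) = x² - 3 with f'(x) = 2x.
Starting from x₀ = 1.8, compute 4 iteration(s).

f(x) = x² - 3
f'(x) = 2x
x₀ = 1.8

Newton-Raphson formula: x_{n+1} = x_n - f(x_n)/f'(x_n)

Iteration 1:
  f(1.800000) = 0.240000
  f'(1.800000) = 3.600000
  x_1 = 1.800000 - 0.240000/3.600000 = 1.733333
Iteration 2:
  f(1.733333) = 0.004444
  f'(1.733333) = 3.466667
  x_2 = 1.733333 - 0.004444/3.466667 = 1.732051
Iteration 3:
  f(1.732051) = 0.000002
  f'(1.732051) = 3.464103
  x_3 = 1.732051 - 0.000002/3.464103 = 1.732051
Iteration 4:
  f(1.732051) = 0.000000
  f'(1.732051) = 3.464102
  x_4 = 1.732051 - 0.000000/3.464102 = 1.732051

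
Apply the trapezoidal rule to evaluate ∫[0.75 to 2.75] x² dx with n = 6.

f(x) = x²
a = 0.75, b = 2.75, n = 6
h = (b - a)/n = 0.333333

Trapezoidal rule: (h/2)[f(x₀) + 2f(x₁) + 2f(x₂) + ... + f(xₙ)]

x_0 = 0.7500, f(x_0) = 0.562500, coefficient = 1
x_1 = 1.0833, f(x_1) = 1.173611, coefficient = 2
x_2 = 1.4167, f(x_2) = 2.006944, coefficient = 2
x_3 = 1.7500, f(x_3) = 3.062500, coefficient = 2
x_4 = 2.0833, f(x_4) = 4.340278, coefficient = 2
x_5 = 2.4167, f(x_5) = 5.840278, coefficient = 2
x_6 = 2.7500, f(x_6) = 7.562500, coefficient = 1

I ≈ (0.333333/2) × 40.972222 = 6.828704
Exact value: 6.791667
Error: 0.037037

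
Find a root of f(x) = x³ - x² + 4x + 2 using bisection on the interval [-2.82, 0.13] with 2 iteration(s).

f(x) = x³ - x² + 4x + 2
Initial interval: [-2.82, 0.13]

Iteration 1:
  c_1 = (-2.820000 + 0.130000)/2 = -1.345000
  f(c_1) = f(-1.345000) = -7.622164
  f(a) × f(c) ≥ 0, new interval: [-1.345000, 0.130000]
Iteration 2:
  c_2 = (-1.345000 + 0.130000)/2 = -0.607500
  f(c_2) = f(-0.607500) = -1.023258
  f(a) × f(c) ≥ 0, new interval: [-0.607500, 0.130000]

After 2 iteration(s), the approximation is c_2 = -0.607500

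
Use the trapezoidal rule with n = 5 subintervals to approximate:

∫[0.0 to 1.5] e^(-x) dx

f(x) = e^(-x)
a = 0.0, b = 1.5, n = 5
h = (b - a)/n = 0.300000

Trapezoidal rule: (h/2)[f(x₀) + 2f(x₁) + 2f(x₂) + ... + f(xₙ)]

x_0 = 0.0000, f(x_0) = 1.000000, coefficient = 1
x_1 = 0.3000, f(x_1) = 0.740818, coefficient = 2
x_2 = 0.6000, f(x_2) = 0.548812, coefficient = 2
x_3 = 0.9000, f(x_3) = 0.406570, coefficient = 2
x_4 = 1.2000, f(x_4) = 0.301194, coefficient = 2
x_5 = 1.5000, f(x_5) = 0.223130, coefficient = 1

I ≈ (0.300000/2) × 5.217918 = 0.782688
Exact value: 0.776870
Error: 0.005818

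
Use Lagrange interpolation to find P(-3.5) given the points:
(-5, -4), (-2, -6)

Lagrange interpolation formula:
P(x) = Σ yᵢ × Lᵢ(x)
where Lᵢ(x) = Π_{j≠i} (x - xⱼ)/(xᵢ - xⱼ)

L_0(-3.5) = (-3.5 - (-2))/(-5 - (-2)) = 0.500000
L_1(-3.5) = (-3.5 - (-5))/(-2 - (-5)) = 0.500000

P(-3.5) = (-4)×L_0(-3.5) + (-6)×L_1(-3.5)
P(-3.5) = -5.000000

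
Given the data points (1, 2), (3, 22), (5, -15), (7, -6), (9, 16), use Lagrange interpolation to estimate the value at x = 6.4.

Lagrange interpolation formula:
P(x) = Σ yᵢ × Lᵢ(x)
where Lᵢ(x) = Π_{j≠i} (x - xⱼ)/(xᵢ - xⱼ)

L_0(6.4) = (6.4 - 3)/(1 - 3) × (6.4 - 5)/(1 - 5) × (6.4 - 7)/(1 - 7) × (6.4 - 9)/(1 - 9) = 0.019337
L_1(6.4) = (6.4 - 1)/(3 - 1) × (6.4 - 5)/(3 - 5) × (6.4 - 7)/(3 - 7) × (6.4 - 9)/(3 - 9) = -0.122850
L_2(6.4) = (6.4 - 1)/(5 - 1) × (6.4 - 3)/(5 - 3) × (6.4 - 7)/(5 - 7) × (6.4 - 9)/(5 - 9) = 0.447525
L_3(6.4) = (6.4 - 1)/(7 - 1) × (6.4 - 3)/(7 - 3) × (6.4 - 5)/(7 - 5) × (6.4 - 9)/(7 - 9) = 0.696150
L_4(6.4) = (6.4 - 1)/(9 - 1) × (6.4 - 3)/(9 - 3) × (6.4 - 5)/(9 - 5) × (6.4 - 7)/(9 - 7) = -0.040162

P(6.4) = 2×L_0(6.4) + 22×L_1(6.4) + (-15)×L_2(6.4) + (-6)×L_3(6.4) + 16×L_4(6.4)
P(6.4) = -14.196400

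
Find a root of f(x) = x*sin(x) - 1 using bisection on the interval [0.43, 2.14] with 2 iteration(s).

f(x) = x*sin(x) - 1
Initial interval: [0.43, 2.14]

Iteration 1:
  c_1 = (0.430000 + 2.140000)/2 = 1.285000
  f(c_1) = f(1.285000) = 0.232877
  f(a) × f(c) < 0, new interval: [0.430000, 1.285000]
Iteration 2:
  c_2 = (0.430000 + 1.285000)/2 = 0.857500
  f(c_2) = f(0.857500) = -0.351551
  f(a) × f(c) ≥ 0, new interval: [0.857500, 1.285000]

After 2 iteration(s), the approximation is c_2 = 0.857500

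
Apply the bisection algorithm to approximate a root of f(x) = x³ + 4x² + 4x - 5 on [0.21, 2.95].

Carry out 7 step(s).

f(x) = x³ + 4x² + 4x - 5
Initial interval: [0.21, 2.95]

Iteration 1:
  c_1 = (0.210000 + 2.950000)/2 = 1.580000
  f(c_1) = f(1.580000) = 15.249912
  f(a) × f(c) < 0, new interval: [0.210000, 1.580000]
Iteration 2:
  c_2 = (0.210000 + 1.580000)/2 = 0.895000
  f(c_2) = f(0.895000) = 2.501017
  f(a) × f(c) < 0, new interval: [0.210000, 0.895000]
Iteration 3:
  c_3 = (0.210000 + 0.895000)/2 = 0.552500
  f(c_3) = f(0.552500) = -1.400321
  f(a) × f(c) ≥ 0, new interval: [0.552500, 0.895000]
Iteration 4:
  c_4 = (0.552500 + 0.895000)/2 = 0.723750
  f(c_4) = f(0.723750) = 0.369367
  f(a) × f(c) < 0, new interval: [0.552500, 0.723750]
Iteration 5:
  c_5 = (0.552500 + 0.723750)/2 = 0.638125
  f(c_5) = f(0.638125) = -0.558839
  f(a) × f(c) ≥ 0, new interval: [0.638125, 0.723750]
Iteration 6:
  c_6 = (0.638125 + 0.723750)/2 = 0.680937
  f(c_6) = f(0.680937) = -0.105812
  f(a) × f(c) ≥ 0, new interval: [0.680937, 0.723750]
Iteration 7:
  c_7 = (0.680937 + 0.723750)/2 = 0.702344
  f(c_7) = f(0.702344) = 0.128979
  f(a) × f(c) < 0, new interval: [0.680937, 0.702344]

After 7 iteration(s), the approximation is c_7 = 0.702344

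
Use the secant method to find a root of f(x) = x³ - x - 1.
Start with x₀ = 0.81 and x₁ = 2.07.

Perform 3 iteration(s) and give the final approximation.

f(x) = x³ - x - 1
x₀ = 0.81, x₁ = 2.07

Secant formula: x_{n+1} = x_n - f(x_n)(x_n - x_{n-1})/(f(x_n) - f(x_{n-1}))

Iteration 1:
  f(0.810000) = -1.278559
  f(2.070000) = 5.799743
  x_2 = 2.070000 - 5.799743×(2.070000 - 0.810000)/(5.799743 - (-1.278559))
       = 1.037595
Iteration 2:
  f(2.070000) = 5.799743
  f(1.037595) = -0.920517
  x_3 = 1.037595 - (-0.920517)×(1.037595 - 2.070000)/(-0.920517 - 5.799743)
       = 1.179010
Iteration 3:
  f(1.037595) = -0.920517
  f(1.179010) = -0.540110
  x_4 = 1.179010 - (-0.540110)×(1.179010 - 1.037595)/(-0.540110 - (-0.920517))
       = 1.379794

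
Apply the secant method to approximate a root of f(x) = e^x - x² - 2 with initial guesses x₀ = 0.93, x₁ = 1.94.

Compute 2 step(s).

f(x) = e^x - x² - 2
x₀ = 0.93, x₁ = 1.94

Secant formula: x_{n+1} = x_n - f(x_n)(x_n - x_{n-1})/(f(x_n) - f(x_{n-1}))

Iteration 1:
  f(0.930000) = -0.330391
  f(1.940000) = 1.195151
  x_2 = 1.940000 - 1.195151×(1.940000 - 0.930000)/(1.195151 - (-0.330391))
       = 1.148739
Iteration 2:
  f(1.940000) = 1.195151
  f(1.148739) = -0.165389
  x_3 = 1.148739 - (-0.165389)×(1.148739 - 1.940000)/(-0.165389 - 1.195151)
       = 1.244925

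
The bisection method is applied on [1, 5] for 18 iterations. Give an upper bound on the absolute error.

Bisection error bound: |error| ≤ (b-a)/2^n
|error| ≤ (5 - 1)/2^18 = 4/2^18
|error| ≤ 0.0000152588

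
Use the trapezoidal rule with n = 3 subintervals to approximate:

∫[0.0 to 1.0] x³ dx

f(x) = x³
a = 0.0, b = 1.0, n = 3
h = (b - a)/n = 0.333333

Trapezoidal rule: (h/2)[f(x₀) + 2f(x₁) + 2f(x₂) + ... + f(xₙ)]

x_0 = 0.0000, f(x_0) = 0.000000, coefficient = 1
x_1 = 0.3333, f(x_1) = 0.037037, coefficient = 2
x_2 = 0.6667, f(x_2) = 0.296296, coefficient = 2
x_3 = 1.0000, f(x_3) = 1.000000, coefficient = 1

I ≈ (0.333333/2) × 1.666667 = 0.277778
Exact value: 0.250000
Error: 0.027778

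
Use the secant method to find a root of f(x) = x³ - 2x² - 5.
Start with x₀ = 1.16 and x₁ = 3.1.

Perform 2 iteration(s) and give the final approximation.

f(x) = x³ - 2x² - 5
x₀ = 1.16, x₁ = 3.1

Secant formula: x_{n+1} = x_n - f(x_n)(x_n - x_{n-1})/(f(x_n) - f(x_{n-1}))

Iteration 1:
  f(1.160000) = -6.130304
  f(3.100000) = 5.571000
  x_2 = 3.100000 - 5.571000×(3.100000 - 1.160000)/(5.571000 - (-6.130304))
       = 2.176364
Iteration 2:
  f(3.100000) = 5.571000
  f(2.176364) = -4.164639
  x_3 = 2.176364 - (-4.164639)×(2.176364 - 3.100000)/(-4.164639 - 5.571000)
       = 2.571470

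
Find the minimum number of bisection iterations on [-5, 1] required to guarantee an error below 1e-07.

We need (b-a)/2^n ≤ 1e-07
(1 - (-5))/2^n ≤ 1e-07
6/2^n ≤ 1e-07
2^n ≥ 60000000
n ≥ log₂(60000000) = 25.84
n ≥ 26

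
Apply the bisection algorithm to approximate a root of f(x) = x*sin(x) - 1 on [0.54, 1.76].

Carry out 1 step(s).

f(x) = x*sin(x) - 1
Initial interval: [0.54, 1.76]

Iteration 1:
  c_1 = (0.540000 + 1.760000)/2 = 1.150000
  f(c_1) = f(1.150000) = 0.049679
  f(a) × f(c) < 0, new interval: [0.540000, 1.150000]

After 1 iteration(s), the approximation is c_1 = 1.150000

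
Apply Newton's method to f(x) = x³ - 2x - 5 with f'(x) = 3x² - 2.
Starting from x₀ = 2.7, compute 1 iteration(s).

f(x) = x³ - 2x - 5
f'(x) = 3x² - 2
x₀ = 2.7

Newton-Raphson formula: x_{n+1} = x_n - f(x_n)/f'(x_n)

Iteration 1:
  f(2.700000) = 9.283000
  f'(2.700000) = 19.870000
  x_1 = 2.700000 - 9.283000/19.870000 = 2.232813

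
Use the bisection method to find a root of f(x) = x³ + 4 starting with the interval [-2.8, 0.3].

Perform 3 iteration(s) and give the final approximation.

f(x) = x³ + 4
Initial interval: [-2.8, 0.3]

Iteration 1:
  c_1 = (-2.800000 + 0.300000)/2 = -1.250000
  f(c_1) = f(-1.250000) = 2.046875
  f(a) × f(c) < 0, new interval: [-2.800000, -1.250000]
Iteration 2:
  c_2 = (-2.800000 + (-1.250000))/2 = -2.025000
  f(c_2) = f(-2.025000) = -4.303766
  f(a) × f(c) ≥ 0, new interval: [-2.025000, -1.250000]
Iteration 3:
  c_3 = (-2.025000 + (-1.250000))/2 = -1.637500
  f(c_3) = f(-1.637500) = -0.390803
  f(a) × f(c) ≥ 0, new interval: [-1.637500, -1.250000]

After 3 iteration(s), the approximation is c_3 = -1.637500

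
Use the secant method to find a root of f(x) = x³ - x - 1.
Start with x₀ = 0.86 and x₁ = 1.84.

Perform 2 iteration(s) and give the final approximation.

f(x) = x³ - x - 1
x₀ = 0.86, x₁ = 1.84

Secant formula: x_{n+1} = x_n - f(x_n)(x_n - x_{n-1})/(f(x_n) - f(x_{n-1}))

Iteration 1:
  f(0.860000) = -1.223944
  f(1.840000) = 3.389504
  x_2 = 1.840000 - 3.389504×(1.840000 - 0.860000)/(3.389504 - (-1.223944))
       = 1.119993
Iteration 2:
  f(1.840000) = 3.389504
  f(1.119993) = -0.715091
  x_3 = 1.119993 - (-0.715091)×(1.119993 - 1.840000)/(-0.715091 - 3.389504)
       = 1.245431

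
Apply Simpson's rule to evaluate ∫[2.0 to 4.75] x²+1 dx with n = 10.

f(x) = x²+1
a = 2.0, b = 4.75, n = 10
h = (b - a)/n = 0.275000

Simpson's rule: (h/3)[f(x₀) + 4f(x₁) + 2f(x₂) + ... + f(xₙ)]

x_0 = 2.0000, f(x_0) = 5.000000, coefficient = 1
x_1 = 2.2750, f(x_1) = 6.175625, coefficient = 4
x_2 = 2.5500, f(x_2) = 7.502500, coefficient = 2
x_3 = 2.8250, f(x_3) = 8.980625, coefficient = 4
x_4 = 3.1000, f(x_4) = 10.610000, coefficient = 2
x_5 = 3.3750, f(x_5) = 12.390625, coefficient = 4
x_6 = 3.6500, f(x_6) = 14.322500, coefficient = 2
x_7 = 3.9250, f(x_7) = 16.405625, coefficient = 4
x_8 = 4.2000, f(x_8) = 18.640000, coefficient = 2
x_9 = 4.4750, f(x_9) = 21.025625, coefficient = 4
x_10 = 4.7500, f(x_10) = 23.562500, coefficient = 1

I ≈ (0.275000/3) × 390.625000 = 35.807292
Exact value: 35.807292
Error: 0.000000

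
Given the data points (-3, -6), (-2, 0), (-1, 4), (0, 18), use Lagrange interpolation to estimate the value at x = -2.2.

Lagrange interpolation formula:
P(x) = Σ yᵢ × Lᵢ(x)
where Lᵢ(x) = Π_{j≠i} (x - xⱼ)/(xᵢ - xⱼ)

L_0(-2.2) = (-2.2 - (-2))/(-3 - (-2)) × (-2.2 - (-1))/(-3 - (-1)) × (-2.2 - 0)/(-3 - 0) = 0.088000
L_1(-2.2) = (-2.2 - (-3))/(-2 - (-3)) × (-2.2 - (-1))/(-2 - (-1)) × (-2.2 - 0)/(-2 - 0) = 1.056000
L_2(-2.2) = (-2.2 - (-3))/(-1 - (-3)) × (-2.2 - (-2))/(-1 - (-2)) × (-2.2 - 0)/(-1 - 0) = -0.176000
L_3(-2.2) = (-2.2 - (-3))/(0 - (-3)) × (-2.2 - (-2))/(0 - (-2)) × (-2.2 - (-1))/(0 - (-1)) = 0.032000

P(-2.2) = (-6)×L_0(-2.2) + 0×L_1(-2.2) + 4×L_2(-2.2) + 18×L_3(-2.2)
P(-2.2) = -0.656000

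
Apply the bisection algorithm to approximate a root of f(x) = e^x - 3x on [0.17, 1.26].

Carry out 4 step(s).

f(x) = e^x - 3x
Initial interval: [0.17, 1.26]

Iteration 1:
  c_1 = (0.170000 + 1.260000)/2 = 0.715000
  f(c_1) = f(0.715000) = -0.100813
  f(a) × f(c) < 0, new interval: [0.170000, 0.715000]
Iteration 2:
  c_2 = (0.170000 + 0.715000)/2 = 0.442500
  f(c_2) = f(0.442500) = 0.229094
  f(a) × f(c) ≥ 0, new interval: [0.442500, 0.715000]
Iteration 3:
  c_3 = (0.442500 + 0.715000)/2 = 0.578750
  f(c_3) = f(0.578750) = 0.047557
  f(a) × f(c) ≥ 0, new interval: [0.578750, 0.715000]
Iteration 4:
  c_4 = (0.578750 + 0.715000)/2 = 0.646875
  f(c_4) = f(0.646875) = -0.031061
  f(a) × f(c) < 0, new interval: [0.578750, 0.646875]

After 4 iteration(s), the approximation is c_4 = 0.646875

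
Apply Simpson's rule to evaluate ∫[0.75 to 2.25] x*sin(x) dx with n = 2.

f(x) = x*sin(x)
a = 0.75, b = 2.25, n = 2
h = (b - a)/n = 0.750000

Simpson's rule: (h/3)[f(x₀) + 4f(x₁) + 2f(x₂) + ... + f(xₙ)]

x_0 = 0.7500, f(x_0) = 0.511229, coefficient = 1
x_1 = 1.5000, f(x_1) = 1.496242, coefficient = 4
x_2 = 2.2500, f(x_2) = 1.750665, coefficient = 1

I ≈ (0.750000/3) × 8.246864 = 2.061716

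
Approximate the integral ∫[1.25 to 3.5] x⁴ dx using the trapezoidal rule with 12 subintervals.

f(x) = x⁴
a = 1.25, b = 3.5, n = 12
h = (b - a)/n = 0.187500

Trapezoidal rule: (h/2)[f(x₀) + 2f(x₁) + 2f(x₂) + ... + f(xₙ)]

x_0 = 1.2500, f(x_0) = 2.441406, coefficient = 1
x_1 = 1.4375, f(x_1) = 4.270035, coefficient = 2
x_2 = 1.6250, f(x_2) = 6.972900, coefficient = 2
x_3 = 1.8125, f(x_3) = 10.792252, coefficient = 2
x_4 = 2.0000, f(x_4) = 16.000000, coefficient = 2
x_5 = 2.1875, f(x_5) = 22.897720, coefficient = 2
x_6 = 2.3750, f(x_6) = 31.816650, coefficient = 2
x_7 = 2.5625, f(x_7) = 43.117691, coefficient = 2
x_8 = 2.7500, f(x_8) = 57.191406, coefficient = 2
x_9 = 2.9375, f(x_9) = 74.458023, coefficient = 2
x_10 = 3.1250, f(x_10) = 95.367432, coefficient = 2
x_11 = 3.3125, f(x_11) = 120.399185, coefficient = 2
x_12 = 3.5000, f(x_12) = 150.062500, coefficient = 1

I ≈ (0.187500/2) × 1119.070496 = 104.912859
Exact value: 104.433398
Error: 0.479461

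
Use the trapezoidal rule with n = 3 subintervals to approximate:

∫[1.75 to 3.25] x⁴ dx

f(x) = x⁴
a = 1.75, b = 3.25, n = 3
h = (b - a)/n = 0.500000

Trapezoidal rule: (h/2)[f(x₀) + 2f(x₁) + 2f(x₂) + ... + f(xₙ)]

x_0 = 1.7500, f(x_0) = 9.378906, coefficient = 1
x_1 = 2.2500, f(x_1) = 25.628906, coefficient = 2
x_2 = 2.7500, f(x_2) = 57.191406, coefficient = 2
x_3 = 3.2500, f(x_3) = 111.566406, coefficient = 1

I ≈ (0.500000/2) × 286.585938 = 71.646484
Exact value: 69.235547
Error: 2.410937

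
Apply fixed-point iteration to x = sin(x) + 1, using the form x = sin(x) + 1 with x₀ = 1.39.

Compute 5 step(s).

Equation: x = sin(x) + 1
Fixed-point form: x = sin(x) + 1
x₀ = 1.39

x_1 = g(1.390000) = 1.983701
x_2 = g(1.983701) = 1.915959
x_3 = g(1.915959) = 1.941020
x_4 = g(1.941020) = 1.932246
x_5 = g(1.932246) = 1.935385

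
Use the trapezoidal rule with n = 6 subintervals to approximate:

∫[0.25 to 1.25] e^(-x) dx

f(x) = e^(-x)
a = 0.25, b = 1.25, n = 6
h = (b - a)/n = 0.166667

Trapezoidal rule: (h/2)[f(x₀) + 2f(x₁) + 2f(x₂) + ... + f(xₙ)]

x_0 = 0.2500, f(x_0) = 0.778801, coefficient = 1
x_1 = 0.4167, f(x_1) = 0.659241, coefficient = 2
x_2 = 0.5833, f(x_2) = 0.558035, coefficient = 2
x_3 = 0.7500, f(x_3) = 0.472367, coefficient = 2
x_4 = 0.9167, f(x_4) = 0.399850, coefficient = 2
x_5 = 1.0833, f(x_5) = 0.338465, coefficient = 2
x_6 = 1.2500, f(x_6) = 0.286505, coefficient = 1

I ≈ (0.166667/2) × 5.921220 = 0.493435
Exact value: 0.492296
Error: 0.001139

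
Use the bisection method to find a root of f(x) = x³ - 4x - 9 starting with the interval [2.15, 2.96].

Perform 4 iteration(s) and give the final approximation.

f(x) = x³ - 4x - 9
Initial interval: [2.15, 2.96]

Iteration 1:
  c_1 = (2.150000 + 2.960000)/2 = 2.555000
  f(c_1) = f(2.555000) = -2.540896
  f(a) × f(c) ≥ 0, new interval: [2.555000, 2.960000]
Iteration 2:
  c_2 = (2.555000 + 2.960000)/2 = 2.757500
  f(c_2) = f(2.757500) = 0.937496
  f(a) × f(c) < 0, new interval: [2.555000, 2.757500]
Iteration 3:
  c_3 = (2.555000 + 2.757500)/2 = 2.656250
  f(c_3) = f(2.656250) = -0.883392
  f(a) × f(c) ≥ 0, new interval: [2.656250, 2.757500]
Iteration 4:
  c_4 = (2.656250 + 2.757500)/2 = 2.706875
  f(c_4) = f(2.706875) = 0.006239
  f(a) × f(c) < 0, new interval: [2.656250, 2.706875]

After 4 iteration(s), the approximation is c_4 = 2.706875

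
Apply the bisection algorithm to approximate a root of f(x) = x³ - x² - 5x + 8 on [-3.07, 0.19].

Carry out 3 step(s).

f(x) = x³ - x² - 5x + 8
Initial interval: [-3.07, 0.19]

Iteration 1:
  c_1 = (-3.070000 + 0.190000)/2 = -1.440000
  f(c_1) = f(-1.440000) = 10.140416
  f(a) × f(c) < 0, new interval: [-3.070000, -1.440000]
Iteration 2:
  c_2 = (-3.070000 + (-1.440000))/2 = -2.255000
  f(c_2) = f(-2.255000) = 2.723244
  f(a) × f(c) < 0, new interval: [-3.070000, -2.255000]
Iteration 3:
  c_3 = (-3.070000 + (-2.255000))/2 = -2.662500
  f(c_3) = f(-2.662500) = -4.650619
  f(a) × f(c) ≥ 0, new interval: [-2.662500, -2.255000]

After 3 iteration(s), the approximation is c_3 = -2.662500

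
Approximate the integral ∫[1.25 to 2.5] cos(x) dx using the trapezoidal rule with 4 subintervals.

f(x) = cos(x)
a = 1.25, b = 2.5, n = 4
h = (b - a)/n = 0.312500

Trapezoidal rule: (h/2)[f(x₀) + 2f(x₁) + 2f(x₂) + ... + f(xₙ)]

x_0 = 1.2500, f(x_0) = 0.315322, coefficient = 1
x_1 = 1.5625, f(x_1) = 0.008296, coefficient = 2
x_2 = 1.8750, f(x_2) = -0.299534, coefficient = 2
x_3 = 2.1875, f(x_3) = -0.578349, coefficient = 2
x_4 = 2.5000, f(x_4) = -0.801144, coefficient = 1

I ≈ (0.312500/2) × -2.224994 = -0.347655
Exact value: -0.350512
Error: 0.002857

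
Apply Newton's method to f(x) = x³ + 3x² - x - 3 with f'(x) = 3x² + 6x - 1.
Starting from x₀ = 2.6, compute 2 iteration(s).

f(x) = x³ + 3x² - x - 3
f'(x) = 3x² + 6x - 1
x₀ = 2.6

Newton-Raphson formula: x_{n+1} = x_n - f(x_n)/f'(x_n)

Iteration 1:
  f(2.600000) = 32.256000
  f'(2.600000) = 34.880000
  x_1 = 2.600000 - 32.256000/34.880000 = 1.675229
Iteration 2:
  f(1.675229) = 8.445303
  f'(1.675229) = 17.470556
  x_2 = 1.675229 - 8.445303/17.470556 = 1.191827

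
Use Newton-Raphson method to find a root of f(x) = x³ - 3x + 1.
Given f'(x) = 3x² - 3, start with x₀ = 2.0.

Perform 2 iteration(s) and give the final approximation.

f(x) = x³ - 3x + 1
f'(x) = 3x² - 3
x₀ = 2.0

Newton-Raphson formula: x_{n+1} = x_n - f(x_n)/f'(x_n)

Iteration 1:
  f(2.000000) = 3.000000
  f'(2.000000) = 9.000000
  x_1 = 2.000000 - 3.000000/9.000000 = 1.666667
Iteration 2:
  f(1.666667) = 0.629630
  f'(1.666667) = 5.333333
  x_2 = 1.666667 - 0.629630/5.333333 = 1.548611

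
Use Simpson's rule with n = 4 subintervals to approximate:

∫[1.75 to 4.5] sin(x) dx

f(x) = sin(x)
a = 1.75, b = 4.5, n = 4
h = (b - a)/n = 0.687500

Simpson's rule: (h/3)[f(x₀) + 4f(x₁) + 2f(x₂) + ... + f(xₙ)]

x_0 = 1.7500, f(x_0) = 0.983986, coefficient = 1
x_1 = 2.4375, f(x_1) = 0.647343, coefficient = 4
x_2 = 3.1250, f(x_2) = 0.016592, coefficient = 2
x_3 = 3.8125, f(x_3) = -0.621697, coefficient = 4
x_4 = 4.5000, f(x_4) = -0.977530, coefficient = 1

I ≈ (0.687500/3) × 0.142222 = 0.032593
Exact value: 0.032550
Error: 0.000043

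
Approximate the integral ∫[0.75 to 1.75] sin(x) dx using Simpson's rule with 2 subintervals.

f(x) = sin(x)
a = 0.75, b = 1.75, n = 2
h = (b - a)/n = 0.500000

Simpson's rule: (h/3)[f(x₀) + 4f(x₁) + 2f(x₂) + ... + f(xₙ)]

x_0 = 0.7500, f(x_0) = 0.681639, coefficient = 1
x_1 = 1.2500, f(x_1) = 0.948985, coefficient = 4
x_2 = 1.7500, f(x_2) = 0.983986, coefficient = 1

I ≈ (0.500000/3) × 5.461563 = 0.910261
Exact value: 0.909935
Error: 0.000326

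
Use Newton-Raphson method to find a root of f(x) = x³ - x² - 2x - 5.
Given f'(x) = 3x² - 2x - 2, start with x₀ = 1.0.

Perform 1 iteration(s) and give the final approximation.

f(x) = x³ - x² - 2x - 5
f'(x) = 3x² - 2x - 2
x₀ = 1.0

Newton-Raphson formula: x_{n+1} = x_n - f(x_n)/f'(x_n)

Iteration 1:
  f(1.000000) = -7.000000
  f'(1.000000) = -1.000000
  x_1 = 1.000000 - (-7.000000)/(-1.000000) = -6.000000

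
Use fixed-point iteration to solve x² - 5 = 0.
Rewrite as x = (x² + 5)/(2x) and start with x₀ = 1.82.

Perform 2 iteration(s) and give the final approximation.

Equation: x² - 5 = 0
Fixed-point form: x = (x² + 5)/(2x)
x₀ = 1.82

x_1 = g(1.820000) = 2.283626
x_2 = g(2.283626) = 2.236563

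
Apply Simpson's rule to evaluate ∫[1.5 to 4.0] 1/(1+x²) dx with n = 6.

f(x) = 1/(1+x²)
a = 1.5, b = 4.0, n = 6
h = (b - a)/n = 0.416667

Simpson's rule: (h/3)[f(x₀) + 4f(x₁) + 2f(x₂) + ... + f(xₙ)]

x_0 = 1.5000, f(x_0) = 0.307692, coefficient = 1
x_1 = 1.9167, f(x_1) = 0.213967, coefficient = 4
x_2 = 2.3333, f(x_2) = 0.155172, coefficient = 2
x_3 = 2.7500, f(x_3) = 0.116788, coefficient = 4
x_4 = 3.1667, f(x_4) = 0.090680, coefficient = 2
x_5 = 3.5833, f(x_5) = 0.072253, coefficient = 4
x_6 = 4.0000, f(x_6) = 0.058824, coefficient = 1

I ≈ (0.416667/3) × 2.470255 = 0.343091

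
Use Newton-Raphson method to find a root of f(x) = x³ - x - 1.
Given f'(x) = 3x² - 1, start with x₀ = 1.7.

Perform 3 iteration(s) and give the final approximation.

f(x) = x³ - x - 1
f'(x) = 3x² - 1
x₀ = 1.7

Newton-Raphson formula: x_{n+1} = x_n - f(x_n)/f'(x_n)

Iteration 1:
  f(1.700000) = 2.213000
  f'(1.700000) = 7.670000
  x_1 = 1.700000 - 2.213000/7.670000 = 1.411473
Iteration 2:
  f(1.411473) = 0.400544
  f'(1.411473) = 4.976770
  x_2 = 1.411473 - 0.400544/4.976770 = 1.330991
Iteration 3:
  f(1.330991) = 0.026907
  f'(1.330991) = 4.314608
  x_3 = 1.330991 - 0.026907/4.314608 = 1.324754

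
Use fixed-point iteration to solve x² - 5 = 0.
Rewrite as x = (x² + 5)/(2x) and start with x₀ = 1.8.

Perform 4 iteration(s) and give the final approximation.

Equation: x² - 5 = 0
Fixed-point form: x = (x² + 5)/(2x)
x₀ = 1.8

x_1 = g(1.800000) = 2.288889
x_2 = g(2.288889) = 2.236677
x_3 = g(2.236677) = 2.236068
x_4 = g(2.236068) = 2.236068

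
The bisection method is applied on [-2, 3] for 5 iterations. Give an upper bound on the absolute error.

Bisection error bound: |error| ≤ (b-a)/2^n
|error| ≤ (3 - (-2))/2^5 = 5/2^5
|error| ≤ 0.1562500000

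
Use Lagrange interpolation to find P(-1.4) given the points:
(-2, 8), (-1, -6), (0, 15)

Lagrange interpolation formula:
P(x) = Σ yᵢ × Lᵢ(x)
where Lᵢ(x) = Π_{j≠i} (x - xⱼ)/(xᵢ - xⱼ)

L_0(-1.4) = (-1.4 - (-1))/(-2 - (-1)) × (-1.4 - 0)/(-2 - 0) = 0.280000
L_1(-1.4) = (-1.4 - (-2))/(-1 - (-2)) × (-1.4 - 0)/(-1 - 0) = 0.840000
L_2(-1.4) = (-1.4 - (-2))/(0 - (-2)) × (-1.4 - (-1))/(0 - (-1)) = -0.120000

P(-1.4) = 8×L_0(-1.4) + (-6)×L_1(-1.4) + 15×L_2(-1.4)
P(-1.4) = -4.600000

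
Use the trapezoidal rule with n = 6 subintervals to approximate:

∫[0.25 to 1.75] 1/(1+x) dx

f(x) = 1/(1+x)
a = 0.25, b = 1.75, n = 6
h = (b - a)/n = 0.250000

Trapezoidal rule: (h/2)[f(x₀) + 2f(x₁) + 2f(x₂) + ... + f(xₙ)]

x_0 = 0.2500, f(x_0) = 0.800000, coefficient = 1
x_1 = 0.5000, f(x_1) = 0.666667, coefficient = 2
x_2 = 0.7500, f(x_2) = 0.571429, coefficient = 2
x_3 = 1.0000, f(x_3) = 0.500000, coefficient = 2
x_4 = 1.2500, f(x_4) = 0.444444, coefficient = 2
x_5 = 1.5000, f(x_5) = 0.400000, coefficient = 2
x_6 = 1.7500, f(x_6) = 0.363636, coefficient = 1

I ≈ (0.250000/2) × 6.328716 = 0.791089
Exact value: 0.788457
Error: 0.002632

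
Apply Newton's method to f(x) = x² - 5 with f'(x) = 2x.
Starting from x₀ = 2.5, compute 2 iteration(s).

f(x) = x² - 5
f'(x) = 2x
x₀ = 2.5

Newton-Raphson formula: x_{n+1} = x_n - f(x_n)/f'(x_n)

Iteration 1:
  f(2.500000) = 1.250000
  f'(2.500000) = 5.000000
  x_1 = 2.500000 - 1.250000/5.000000 = 2.250000
Iteration 2:
  f(2.250000) = 0.062500
  f'(2.250000) = 4.500000
  x_2 = 2.250000 - 0.062500/4.500000 = 2.236111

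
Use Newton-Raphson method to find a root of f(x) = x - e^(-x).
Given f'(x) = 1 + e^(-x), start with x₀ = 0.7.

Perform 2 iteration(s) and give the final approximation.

f(x) = x - e^(-x)
f'(x) = 1 + e^(-x)
x₀ = 0.7

Newton-Raphson formula: x_{n+1} = x_n - f(x_n)/f'(x_n)

Iteration 1:
  f(0.700000) = 0.203415
  f'(0.700000) = 1.496585
  x_1 = 0.700000 - 0.203415/1.496585 = 0.564081
Iteration 2:
  f(0.564081) = -0.004802
  f'(0.564081) = 1.568883
  x_2 = 0.564081 - (-0.004802)/1.568883 = 0.567142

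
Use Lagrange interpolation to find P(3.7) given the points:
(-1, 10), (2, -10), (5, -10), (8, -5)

Lagrange interpolation formula:
P(x) = Σ yᵢ × Lᵢ(x)
where Lᵢ(x) = Π_{j≠i} (x - xⱼ)/(xᵢ - xⱼ)

L_0(3.7) = (3.7 - 2)/(-1 - 2) × (3.7 - 5)/(-1 - 5) × (3.7 - 8)/(-1 - 8) = -0.058660
L_1(3.7) = (3.7 - (-1))/(2 - (-1)) × (3.7 - 5)/(2 - 5) × (3.7 - 8)/(2 - 8) = 0.486537
L_2(3.7) = (3.7 - (-1))/(5 - (-1)) × (3.7 - 2)/(5 - 2) × (3.7 - 8)/(5 - 8) = 0.636241
L_3(3.7) = (3.7 - (-1))/(8 - (-1)) × (3.7 - 2)/(8 - 2) × (3.7 - 5)/(8 - 5) = -0.064117

P(3.7) = 10×L_0(3.7) + (-10)×L_1(3.7) + (-10)×L_2(3.7) + (-5)×L_3(3.7)
P(3.7) = -11.493796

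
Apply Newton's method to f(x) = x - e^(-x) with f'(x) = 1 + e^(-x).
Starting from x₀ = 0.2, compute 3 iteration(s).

f(x) = x - e^(-x)
f'(x) = 1 + e^(-x)
x₀ = 0.2

Newton-Raphson formula: x_{n+1} = x_n - f(x_n)/f'(x_n)

Iteration 1:
  f(0.200000) = -0.618731
  f'(0.200000) = 1.818731
  x_1 = 0.200000 - (-0.618731)/1.818731 = 0.540199
Iteration 2:
  f(0.540199) = -0.042433
  f'(0.540199) = 1.582632
  x_2 = 0.540199 - (-0.042433)/1.582632 = 0.567011
Iteration 3:
  f(0.567011) = -0.000208
  f'(0.567011) = 1.567218
  x_3 = 0.567011 - (-0.000208)/1.567218 = 0.567143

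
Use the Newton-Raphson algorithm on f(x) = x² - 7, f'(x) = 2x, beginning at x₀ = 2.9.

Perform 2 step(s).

f(x) = x² - 7
f'(x) = 2x
x₀ = 2.9

Newton-Raphson formula: x_{n+1} = x_n - f(x_n)/f'(x_n)

Iteration 1:
  f(2.900000) = 1.410000
  f'(2.900000) = 5.800000
  x_1 = 2.900000 - 1.410000/5.800000 = 2.656897
Iteration 2:
  f(2.656897) = 0.059099
  f'(2.656897) = 5.313793
  x_2 = 2.656897 - 0.059099/5.313793 = 2.645775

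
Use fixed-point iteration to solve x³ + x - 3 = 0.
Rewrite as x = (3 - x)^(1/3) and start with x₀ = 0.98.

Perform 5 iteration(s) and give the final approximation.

Equation: x³ + x - 3 = 0
Fixed-point form: x = (3 - x)^(1/3)
x₀ = 0.98

x_1 = g(0.980000) = 1.264107
x_2 = g(1.264107) = 1.201824
x_3 = g(1.201824) = 1.216029
x_4 = g(1.216029) = 1.212819
x_5 = g(1.212819) = 1.213546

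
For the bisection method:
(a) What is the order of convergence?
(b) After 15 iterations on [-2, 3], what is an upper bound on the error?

(a) Bisection has linear (order 1) convergence; the error is halved each step.

(b) Error bound = (b-a)/2^n = (3 - (-2))/2^{15}
    = 5/2^{15}

(a) 1 (linear); (b) error ≤ 1.53e-04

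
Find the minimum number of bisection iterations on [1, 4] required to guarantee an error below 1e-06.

We need (b-a)/2^n ≤ 1e-06
(4 - 1)/2^n ≤ 1e-06
3/2^n ≤ 1e-06
2^n ≥ 3000000
n ≥ log₂(3000000) = 21.52
n ≥ 22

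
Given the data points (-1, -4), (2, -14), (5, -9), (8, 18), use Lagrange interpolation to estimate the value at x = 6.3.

Lagrange interpolation formula:
P(x) = Σ yᵢ × Lᵢ(x)
where Lᵢ(x) = Π_{j≠i} (x - xⱼ)/(xᵢ - xⱼ)

L_0(6.3) = (6.3 - 2)/(-1 - 2) × (6.3 - 5)/(-1 - 5) × (6.3 - 8)/(-1 - 8) = 0.058660
L_1(6.3) = (6.3 - (-1))/(2 - (-1)) × (6.3 - 5)/(2 - 5) × (6.3 - 8)/(2 - 8) = -0.298759
L_2(6.3) = (6.3 - (-1))/(5 - (-1)) × (6.3 - 2)/(5 - 2) × (6.3 - 8)/(5 - 8) = 0.988204
L_3(6.3) = (6.3 - (-1))/(8 - (-1)) × (6.3 - 2)/(8 - 2) × (6.3 - 5)/(8 - 5) = 0.251895

P(6.3) = (-4)×L_0(6.3) + (-14)×L_1(6.3) + (-9)×L_2(6.3) + 18×L_3(6.3)
P(6.3) = -0.411735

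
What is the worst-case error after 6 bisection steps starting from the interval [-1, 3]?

Bisection error bound: |error| ≤ (b-a)/2^n
|error| ≤ (3 - (-1))/2^6 = 4/2^6
|error| ≤ 0.0625000000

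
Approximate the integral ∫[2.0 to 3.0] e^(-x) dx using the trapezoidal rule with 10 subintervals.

f(x) = e^(-x)
a = 2.0, b = 3.0, n = 10
h = (b - a)/n = 0.100000

Trapezoidal rule: (h/2)[f(x₀) + 2f(x₁) + 2f(x₂) + ... + f(xₙ)]

x_0 = 2.0000, f(x_0) = 0.135335, coefficient = 1
x_1 = 2.1000, f(x_1) = 0.122456, coefficient = 2
x_2 = 2.2000, f(x_2) = 0.110803, coefficient = 2
x_3 = 2.3000, f(x_3) = 0.100259, coefficient = 2
x_4 = 2.4000, f(x_4) = 0.090718, coefficient = 2
x_5 = 2.5000, f(x_5) = 0.082085, coefficient = 2
x_6 = 2.6000, f(x_6) = 0.074274, coefficient = 2
x_7 = 2.7000, f(x_7) = 0.067206, coefficient = 2
x_8 = 2.8000, f(x_8) = 0.060810, coefficient = 2
x_9 = 2.9000, f(x_9) = 0.055023, coefficient = 2
x_10 = 3.0000, f(x_10) = 0.049787, coefficient = 1

I ≈ (0.100000/2) × 1.712390 = 0.085619
Exact value: 0.085548
Error: 0.000071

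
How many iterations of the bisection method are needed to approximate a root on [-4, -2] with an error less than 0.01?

We need (b-a)/2^n ≤ 0.01
(-2 - (-4))/2^n ≤ 0.01
2/2^n ≤ 0.01
2^n ≥ 200
n ≥ log₂(200) = 7.64
n ≥ 8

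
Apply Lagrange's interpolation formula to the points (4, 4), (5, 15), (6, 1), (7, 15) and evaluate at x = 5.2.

Lagrange interpolation formula:
P(x) = Σ yᵢ × Lᵢ(x)
where Lᵢ(x) = Π_{j≠i} (x - xⱼ)/(xᵢ - xⱼ)

L_0(5.2) = (5.2 - 5)/(4 - 5) × (5.2 - 6)/(4 - 6) × (5.2 - 7)/(4 - 7) = -0.048000
L_1(5.2) = (5.2 - 4)/(5 - 4) × (5.2 - 6)/(5 - 6) × (5.2 - 7)/(5 - 7) = 0.864000
L_2(5.2) = (5.2 - 4)/(6 - 4) × (5.2 - 5)/(6 - 5) × (5.2 - 7)/(6 - 7) = 0.216000
L_3(5.2) = (5.2 - 4)/(7 - 4) × (5.2 - 5)/(7 - 5) × (5.2 - 6)/(7 - 6) = -0.032000

P(5.2) = 4×L_0(5.2) + 15×L_1(5.2) + 1×L_2(5.2) + 15×L_3(5.2)
P(5.2) = 12.504000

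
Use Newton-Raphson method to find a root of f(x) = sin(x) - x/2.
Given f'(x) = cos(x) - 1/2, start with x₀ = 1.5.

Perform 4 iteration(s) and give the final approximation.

f(x) = sin(x) - x/2
f'(x) = cos(x) - 1/2
x₀ = 1.5

Newton-Raphson formula: x_{n+1} = x_n - f(x_n)/f'(x_n)

Iteration 1:
  f(1.500000) = 0.247495
  f'(1.500000) = -0.429263
  x_1 = 1.500000 - 0.247495/(-0.429263) = 2.076558
Iteration 2:
  f(2.076558) = -0.163473
  f'(2.076558) = -0.984474
  x_2 = 2.076558 - (-0.163473)/(-0.984474) = 1.910507
Iteration 3:
  f(1.910507) = -0.012402
  f'(1.910507) = -0.833214
  x_3 = 1.910507 - (-0.012402)/(-0.833214) = 1.895622
Iteration 4:
  f(1.895622) = -0.000105
  f'(1.895622) = -0.819144
  x_4 = 1.895622 - (-0.000105)/(-0.819144) = 1.895494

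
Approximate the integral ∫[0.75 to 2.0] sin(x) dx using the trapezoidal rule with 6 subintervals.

f(x) = sin(x)
a = 0.75, b = 2.0, n = 6
h = (b - a)/n = 0.208333

Trapezoidal rule: (h/2)[f(x₀) + 2f(x₁) + 2f(x₂) + ... + f(xₙ)]

x_0 = 0.7500, f(x_0) = 0.681639, coefficient = 1
x_1 = 0.9583, f(x_1) = 0.818235, coefficient = 2
x_2 = 1.1667, f(x_2) = 0.919445, coefficient = 2
x_3 = 1.3750, f(x_3) = 0.980893, coefficient = 2
x_4 = 1.5833, f(x_4) = 0.999921, coefficient = 2
x_5 = 1.7917, f(x_5) = 0.975707, coefficient = 2
x_6 = 2.0000, f(x_6) = 0.909297, coefficient = 1

I ≈ (0.208333/2) × 10.979339 = 1.143681
Exact value: 1.147836
Error: 0.004155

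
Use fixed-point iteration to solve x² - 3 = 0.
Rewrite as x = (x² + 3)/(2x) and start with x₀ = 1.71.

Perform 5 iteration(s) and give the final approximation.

Equation: x² - 3 = 0
Fixed-point form: x = (x² + 3)/(2x)
x₀ = 1.71

x_1 = g(1.710000) = 1.732193
x_2 = g(1.732193) = 1.732051
x_3 = g(1.732051) = 1.732051
x_4 = g(1.732051) = 1.732051
x_5 = g(1.732051) = 1.732051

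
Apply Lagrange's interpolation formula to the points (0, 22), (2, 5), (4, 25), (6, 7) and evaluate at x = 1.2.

Lagrange interpolation formula:
P(x) = Σ yᵢ × Lᵢ(x)
where Lᵢ(x) = Π_{j≠i} (x - xⱼ)/(xᵢ - xⱼ)

L_0(1.2) = (1.2 - 2)/(0 - 2) × (1.2 - 4)/(0 - 4) × (1.2 - 6)/(0 - 6) = 0.224000
L_1(1.2) = (1.2 - 0)/(2 - 0) × (1.2 - 4)/(2 - 4) × (1.2 - 6)/(2 - 6) = 1.008000
L_2(1.2) = (1.2 - 0)/(4 - 0) × (1.2 - 2)/(4 - 2) × (1.2 - 6)/(4 - 6) = -0.288000
L_3(1.2) = (1.2 - 0)/(6 - 0) × (1.2 - 2)/(6 - 2) × (1.2 - 4)/(6 - 4) = 0.056000

P(1.2) = 22×L_0(1.2) + 5×L_1(1.2) + 25×L_2(1.2) + 7×L_3(1.2)
P(1.2) = 3.160000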